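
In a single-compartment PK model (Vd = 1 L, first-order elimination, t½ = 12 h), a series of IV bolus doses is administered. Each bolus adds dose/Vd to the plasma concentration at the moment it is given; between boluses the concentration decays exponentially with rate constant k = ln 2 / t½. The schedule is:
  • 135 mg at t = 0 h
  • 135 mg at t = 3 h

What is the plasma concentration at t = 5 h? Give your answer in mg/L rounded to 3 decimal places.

221.407 mg/L

k = ln 2 / 12 = 0.05776 per h
Dose 1 (135 mg at t=0 h): 135·exp(−0.05776·5) = 101.136 mg/L
Dose 2 (135 mg at t=3 h): 135·exp(−0.05776·2) = 120.271 mg/L
C(5) = 101.136 + 120.271 = 221.407 mg/L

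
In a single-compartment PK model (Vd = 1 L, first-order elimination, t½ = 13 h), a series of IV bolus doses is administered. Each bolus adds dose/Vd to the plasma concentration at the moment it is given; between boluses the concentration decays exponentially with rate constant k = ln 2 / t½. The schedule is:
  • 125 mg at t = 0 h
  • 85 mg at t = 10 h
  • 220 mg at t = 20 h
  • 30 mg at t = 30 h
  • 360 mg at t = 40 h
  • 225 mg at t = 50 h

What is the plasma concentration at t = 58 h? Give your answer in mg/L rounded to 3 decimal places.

k = ln 2 / 13 = 0.05332 per h
Dose 1 (125 mg at t=0 h): 125·exp(−0.05332·58) = 5.674 mg/L
Dose 2 (85 mg at t=10 h): 85·exp(−0.05332·48) = 6.575 mg/L
Dose 3 (220 mg at t=20 h): 220·exp(−0.05332·38) = 29.006 mg/L
Dose 4 (30 mg at t=30 h): 30·exp(−0.05332·28) = 6.741 mg/L
Dose 5 (360 mg at t=40 h): 360·exp(−0.05332·18) = 137.877 mg/L
Dose 6 (225 mg at t=50 h): 225·exp(−0.05332·8) = 146.870 mg/L
C(58) = 5.674 + 6.575 + 29.006 + 6.741 + 137.877 + 146.870 = 332.743 mg/L

332.743 mg/L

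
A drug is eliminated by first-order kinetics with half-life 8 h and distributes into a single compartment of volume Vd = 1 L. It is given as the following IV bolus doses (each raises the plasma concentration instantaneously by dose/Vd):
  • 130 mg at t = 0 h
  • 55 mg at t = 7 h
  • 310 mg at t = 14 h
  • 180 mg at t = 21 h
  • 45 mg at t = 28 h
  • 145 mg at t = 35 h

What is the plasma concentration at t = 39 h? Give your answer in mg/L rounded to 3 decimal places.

k = ln 2 / 8 = 0.08664 per h
Dose 1 (130 mg at t=0 h): 130·exp(−0.08664·39) = 4.430 mg/L
Dose 2 (55 mg at t=7 h): 55·exp(−0.08664·32) = 3.438 mg/L
Dose 3 (310 mg at t=14 h): 310·exp(−0.08664·25) = 35.534 mg/L
Dose 4 (180 mg at t=21 h): 180·exp(−0.08664·18) = 37.840 mg/L
Dose 5 (45 mg at t=28 h): 45·exp(−0.08664·11) = 17.350 mg/L
Dose 6 (145 mg at t=35 h): 145·exp(−0.08664·4) = 102.530 mg/L
C(39) = 4.430 + 3.438 + 35.534 + 37.840 + 17.350 + 102.530 = 201.122 mg/L

201.122 mg/L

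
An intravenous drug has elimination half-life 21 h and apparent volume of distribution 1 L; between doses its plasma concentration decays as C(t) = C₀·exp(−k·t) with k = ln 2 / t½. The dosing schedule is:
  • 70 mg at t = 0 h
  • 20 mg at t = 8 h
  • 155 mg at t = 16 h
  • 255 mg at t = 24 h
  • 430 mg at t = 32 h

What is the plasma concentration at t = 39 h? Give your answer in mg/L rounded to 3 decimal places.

k = ln 2 / 21 = 0.03301 per h
Dose 1 (70 mg at t=0 h): 70·exp(−0.03301·39) = 19.322 mg/L
Dose 2 (20 mg at t=8 h): 20·exp(−0.03301·31) = 7.189 mg/L
Dose 3 (155 mg at t=16 h): 155·exp(−0.03301·23) = 72.549 mg/L
Dose 4 (255 mg at t=24 h): 255·exp(−0.03301·15) = 155.424 mg/L
Dose 5 (430 mg at t=32 h): 430·exp(−0.03301·7) = 341.291 mg/L
C(39) = 19.322 + 7.189 + 72.549 + 155.424 + 341.291 = 595.775 mg/L

595.775 mg/L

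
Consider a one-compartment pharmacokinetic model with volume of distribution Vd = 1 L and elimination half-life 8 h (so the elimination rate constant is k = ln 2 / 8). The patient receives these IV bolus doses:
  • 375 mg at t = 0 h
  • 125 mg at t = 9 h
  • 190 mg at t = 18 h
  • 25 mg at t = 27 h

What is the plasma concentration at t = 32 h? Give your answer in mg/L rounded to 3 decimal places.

113.175 mg/L

k = ln 2 / 8 = 0.08664 per h
Dose 1 (375 mg at t=0 h): 375·exp(−0.08664·32) = 23.438 mg/L
Dose 2 (125 mg at t=9 h): 125·exp(−0.08664·23) = 17.039 mg/L
Dose 3 (190 mg at t=18 h): 190·exp(−0.08664·14) = 56.487 mg/L
Dose 4 (25 mg at t=27 h): 25·exp(−0.08664·5) = 16.210 mg/L
C(32) = 23.438 + 17.039 + 56.487 + 16.210 = 113.175 mg/L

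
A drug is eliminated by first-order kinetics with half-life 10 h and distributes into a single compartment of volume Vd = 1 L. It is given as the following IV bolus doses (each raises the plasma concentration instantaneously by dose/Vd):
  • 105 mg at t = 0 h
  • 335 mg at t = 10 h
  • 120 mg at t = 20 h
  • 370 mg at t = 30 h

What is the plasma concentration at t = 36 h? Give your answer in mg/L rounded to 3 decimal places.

k = ln 2 / 10 = 0.06931 per h
Dose 1 (105 mg at t=0 h): 105·exp(−0.06931·36) = 8.659 mg/L
Dose 2 (335 mg at t=10 h): 335·exp(−0.06931·26) = 55.254 mg/L
Dose 3 (120 mg at t=20 h): 120·exp(−0.06931·16) = 39.585 mg/L
Dose 4 (370 mg at t=30 h): 370·exp(−0.06931·6) = 244.109 mg/L
C(36) = 8.659 + 55.254 + 39.585 + 244.109 = 347.608 mg/L

347.608 mg/L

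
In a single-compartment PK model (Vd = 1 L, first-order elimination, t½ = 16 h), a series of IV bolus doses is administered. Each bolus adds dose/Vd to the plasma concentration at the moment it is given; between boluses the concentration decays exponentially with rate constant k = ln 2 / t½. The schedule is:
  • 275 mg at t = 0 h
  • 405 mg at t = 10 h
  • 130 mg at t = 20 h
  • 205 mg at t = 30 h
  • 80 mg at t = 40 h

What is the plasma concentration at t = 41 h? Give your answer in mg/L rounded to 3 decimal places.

408.525 mg/L

k = ln 2 / 16 = 0.04332 per h
Dose 1 (275 mg at t=0 h): 275·exp(−0.04332·41) = 46.553 mg/L
Dose 2 (405 mg at t=10 h): 405·exp(−0.04332·31) = 105.733 mg/L
Dose 3 (130 mg at t=20 h): 130·exp(−0.04332·21) = 52.341 mg/L
Dose 4 (205 mg at t=30 h): 205·exp(−0.04332·11) = 127.290 mg/L
Dose 5 (80 mg at t=40 h): 80·exp(−0.04332·1) = 76.608 mg/L
C(41) = 46.553 + 105.733 + 52.341 + 127.290 + 76.608 = 408.525 mg/L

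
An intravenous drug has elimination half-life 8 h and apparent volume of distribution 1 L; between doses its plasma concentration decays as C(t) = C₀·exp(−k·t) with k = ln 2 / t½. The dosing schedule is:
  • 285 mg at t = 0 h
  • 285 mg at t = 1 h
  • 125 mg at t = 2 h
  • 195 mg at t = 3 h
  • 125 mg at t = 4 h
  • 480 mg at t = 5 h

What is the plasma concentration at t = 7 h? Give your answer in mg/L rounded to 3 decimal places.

1043.816 mg/L

k = ln 2 / 8 = 0.08664 per h
Dose 1 (285 mg at t=0 h): 285·exp(−0.08664·7) = 155.397 mg/L
Dose 2 (285 mg at t=1 h): 285·exp(−0.08664·6) = 169.462 mg/L
Dose 3 (125 mg at t=2 h): 125·exp(−0.08664·5) = 81.052 mg/L
Dose 4 (195 mg at t=3 h): 195·exp(−0.08664·4) = 137.886 mg/L
Dose 5 (125 mg at t=4 h): 125·exp(−0.08664·3) = 96.388 mg/L
Dose 6 (480 mg at t=5 h): 480·exp(−0.08664·2) = 403.630 mg/L
C(7) = 155.397 + 169.462 + 81.052 + 137.886 + 96.388 + 403.630 = 1043.816 mg/L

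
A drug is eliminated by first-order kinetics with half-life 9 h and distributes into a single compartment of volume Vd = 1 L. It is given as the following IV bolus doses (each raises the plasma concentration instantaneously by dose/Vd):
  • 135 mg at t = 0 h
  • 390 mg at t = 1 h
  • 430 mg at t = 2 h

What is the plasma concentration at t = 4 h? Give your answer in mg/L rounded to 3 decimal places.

777.365 mg/L

k = ln 2 / 9 = 0.07702 per h
Dose 1 (135 mg at t=0 h): 135·exp(−0.07702·4) = 99.207 mg/L
Dose 2 (390 mg at t=1 h): 390·exp(−0.07702·3) = 309.543 mg/L
Dose 3 (430 mg at t=2 h): 430·exp(−0.07702·2) = 368.615 mg/L
C(4) = 99.207 + 309.543 + 368.615 = 777.365 mg/L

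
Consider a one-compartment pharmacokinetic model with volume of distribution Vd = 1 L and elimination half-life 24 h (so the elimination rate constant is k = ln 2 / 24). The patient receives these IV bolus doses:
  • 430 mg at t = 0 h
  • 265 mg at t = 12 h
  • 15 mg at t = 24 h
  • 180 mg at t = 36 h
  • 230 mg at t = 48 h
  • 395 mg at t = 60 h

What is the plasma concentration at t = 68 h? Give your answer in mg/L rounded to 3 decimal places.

631.152 mg/L

k = ln 2 / 24 = 0.02888 per h
Dose 1 (430 mg at t=0 h): 430·exp(−0.02888·68) = 60.332 mg/L
Dose 2 (265 mg at t=12 h): 265·exp(−0.02888·56) = 52.583 mg/L
Dose 3 (15 mg at t=24 h): 15·exp(−0.02888·44) = 4.209 mg/L
Dose 4 (180 mg at t=36 h): 180·exp(−0.02888·32) = 71.433 mg/L
Dose 5 (230 mg at t=48 h): 230·exp(−0.02888·20) = 129.083 mg/L
Dose 6 (395 mg at t=60 h): 395·exp(−0.02888·8) = 313.512 mg/L
C(68) = 60.332 + 52.583 + 4.209 + 71.433 + 129.083 + 313.512 = 631.152 mg/L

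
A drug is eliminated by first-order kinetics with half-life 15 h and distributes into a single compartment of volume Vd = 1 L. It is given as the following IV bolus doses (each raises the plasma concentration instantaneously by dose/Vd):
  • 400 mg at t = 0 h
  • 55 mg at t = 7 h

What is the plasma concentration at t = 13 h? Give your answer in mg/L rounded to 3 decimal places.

261.047 mg/L

k = ln 2 / 15 = 0.04621 per h
Dose 1 (400 mg at t=0 h): 400·exp(−0.04621·13) = 219.365 mg/L
Dose 2 (55 mg at t=7 h): 55·exp(−0.04621·6) = 41.682 mg/L
C(13) = 219.365 + 41.682 = 261.047 mg/L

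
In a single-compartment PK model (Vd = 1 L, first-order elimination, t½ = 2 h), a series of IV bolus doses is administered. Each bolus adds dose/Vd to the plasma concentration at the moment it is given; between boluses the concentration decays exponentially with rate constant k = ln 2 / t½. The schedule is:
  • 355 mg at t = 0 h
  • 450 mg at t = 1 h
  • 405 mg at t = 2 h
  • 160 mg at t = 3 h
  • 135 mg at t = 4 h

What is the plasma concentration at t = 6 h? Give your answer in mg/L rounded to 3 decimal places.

k = ln 2 / 2 = 0.34657 per h
Dose 1 (355 mg at t=0 h): 355·exp(−0.34657·6) = 44.375 mg/L
Dose 2 (450 mg at t=1 h): 450·exp(−0.34657·5) = 79.550 mg/L
Dose 3 (405 mg at t=2 h): 405·exp(−0.34657·4) = 101.250 mg/L
Dose 4 (160 mg at t=3 h): 160·exp(−0.34657·3) = 56.569 mg/L
Dose 5 (135 mg at t=4 h): 135·exp(−0.34657·2) = 67.500 mg/L
C(6) = 44.375 + 79.550 + 101.250 + 56.569 + 67.500 = 349.243 mg/L

349.243 mg/L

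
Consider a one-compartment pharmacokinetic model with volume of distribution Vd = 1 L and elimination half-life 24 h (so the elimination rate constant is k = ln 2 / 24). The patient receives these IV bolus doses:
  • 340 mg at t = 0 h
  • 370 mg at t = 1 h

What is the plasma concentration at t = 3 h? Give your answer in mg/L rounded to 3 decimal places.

k = ln 2 / 24 = 0.02888 per h
Dose 1 (340 mg at t=0 h): 340·exp(−0.02888·3) = 311.781 mg/L
Dose 2 (370 mg at t=1 h): 370·exp(−0.02888·2) = 349.233 mg/L
C(3) = 311.781 + 349.233 = 661.015 mg/L

661.015 mg/L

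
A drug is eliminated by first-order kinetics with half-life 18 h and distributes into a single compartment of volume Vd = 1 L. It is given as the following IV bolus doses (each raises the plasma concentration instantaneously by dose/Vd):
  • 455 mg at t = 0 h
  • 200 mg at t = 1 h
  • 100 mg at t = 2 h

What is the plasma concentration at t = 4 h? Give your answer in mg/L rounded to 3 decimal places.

k = ln 2 / 18 = 0.03851 per h
Dose 1 (455 mg at t=0 h): 455·exp(−0.03851·4) = 390.046 mg/L
Dose 2 (200 mg at t=1 h): 200·exp(−0.03851·3) = 178.180 mg/L
Dose 3 (100 mg at t=2 h): 100·exp(−0.03851·2) = 92.587 mg/L
C(4) = 390.046 + 178.180 + 92.587 = 660.813 mg/L

660.813 mg/L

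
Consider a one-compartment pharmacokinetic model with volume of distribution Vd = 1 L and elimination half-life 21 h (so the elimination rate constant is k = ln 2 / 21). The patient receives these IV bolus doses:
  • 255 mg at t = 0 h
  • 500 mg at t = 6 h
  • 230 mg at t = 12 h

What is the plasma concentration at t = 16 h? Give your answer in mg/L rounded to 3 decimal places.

k = ln 2 / 21 = 0.03301 per h
Dose 1 (255 mg at t=0 h): 255·exp(−0.03301·16) = 150.378 mg/L
Dose 2 (500 mg at t=6 h): 500·exp(−0.03301·10) = 359.437 mg/L
Dose 3 (230 mg at t=12 h): 230·exp(−0.03301·4) = 201.553 mg/L
C(16) = 150.378 + 359.437 + 201.553 = 711.367 mg/L

711.367 mg/L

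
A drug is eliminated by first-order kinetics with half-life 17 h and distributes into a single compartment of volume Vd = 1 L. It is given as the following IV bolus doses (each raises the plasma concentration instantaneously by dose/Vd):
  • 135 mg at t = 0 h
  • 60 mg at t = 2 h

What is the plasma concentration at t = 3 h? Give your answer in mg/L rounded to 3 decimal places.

k = ln 2 / 17 = 0.04077 per h
Dose 1 (135 mg at t=0 h): 135·exp(−0.04077·3) = 119.457 mg/L
Dose 2 (60 mg at t=2 h): 60·exp(−0.04077·1) = 57.603 mg/L
C(3) = 119.457 + 57.603 = 177.060 mg/L

177.060 mg/L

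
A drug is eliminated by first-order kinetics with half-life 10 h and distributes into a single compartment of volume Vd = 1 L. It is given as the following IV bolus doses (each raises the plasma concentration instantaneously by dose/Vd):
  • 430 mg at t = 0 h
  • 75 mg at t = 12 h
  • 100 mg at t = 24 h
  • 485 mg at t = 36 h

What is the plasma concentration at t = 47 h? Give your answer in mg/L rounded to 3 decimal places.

269.739 mg/L

k = ln 2 / 10 = 0.06931 per h
Dose 1 (430 mg at t=0 h): 430·exp(−0.06931·47) = 16.544 mg/L
Dose 2 (75 mg at t=12 h): 75·exp(−0.06931·35) = 6.629 mg/L
Dose 3 (100 mg at t=24 h): 100·exp(−0.06931·23) = 20.306 mg/L
Dose 4 (485 mg at t=36 h): 485·exp(−0.06931·11) = 226.261 mg/L
C(47) = 16.544 + 6.629 + 20.306 + 226.261 = 269.739 mg/L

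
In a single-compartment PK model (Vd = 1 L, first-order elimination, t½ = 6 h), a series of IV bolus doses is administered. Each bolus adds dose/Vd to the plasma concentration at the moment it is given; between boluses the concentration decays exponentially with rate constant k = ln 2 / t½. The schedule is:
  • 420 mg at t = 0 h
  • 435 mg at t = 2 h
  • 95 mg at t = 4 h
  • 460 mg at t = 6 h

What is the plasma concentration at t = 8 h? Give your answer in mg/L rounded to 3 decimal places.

809.126 mg/L

k = ln 2 / 6 = 0.11552 per h
Dose 1 (420 mg at t=0 h): 420·exp(−0.11552·8) = 166.677 mg/L
Dose 2 (435 mg at t=2 h): 435·exp(−0.11552·6) = 217.500 mg/L
Dose 3 (95 mg at t=4 h): 95·exp(−0.11552·4) = 59.846 mg/L
Dose 4 (460 mg at t=6 h): 460·exp(−0.11552·2) = 365.102 mg/L
C(8) = 166.677 + 217.500 + 59.846 + 365.102 = 809.126 mg/L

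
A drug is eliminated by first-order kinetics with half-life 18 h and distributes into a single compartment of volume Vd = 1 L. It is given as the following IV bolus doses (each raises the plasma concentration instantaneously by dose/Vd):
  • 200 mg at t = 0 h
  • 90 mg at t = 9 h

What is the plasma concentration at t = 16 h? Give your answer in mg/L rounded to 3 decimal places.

176.741 mg/L

k = ln 2 / 18 = 0.03851 per h
Dose 1 (200 mg at t=0 h): 200·exp(−0.03851·16) = 108.006 mg/L
Dose 2 (90 mg at t=9 h): 90·exp(−0.03851·7) = 68.735 mg/L
C(16) = 108.006 + 68.735 = 176.741 mg/L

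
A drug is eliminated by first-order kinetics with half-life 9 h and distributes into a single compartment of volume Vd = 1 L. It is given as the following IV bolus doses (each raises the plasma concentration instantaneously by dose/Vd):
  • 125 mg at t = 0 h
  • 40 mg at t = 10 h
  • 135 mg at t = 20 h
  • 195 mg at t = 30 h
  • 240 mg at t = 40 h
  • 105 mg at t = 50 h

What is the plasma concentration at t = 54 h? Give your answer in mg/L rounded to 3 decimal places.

202.665 mg/L

k = ln 2 / 9 = 0.07702 per h
Dose 1 (125 mg at t=0 h): 125·exp(−0.07702·54) = 1.953 mg/L
Dose 2 (40 mg at t=10 h): 40·exp(−0.07702·44) = 1.350 mg/L
Dose 3 (135 mg at t=20 h): 135·exp(−0.07702·34) = 9.843 mg/L
Dose 4 (195 mg at t=30 h): 195·exp(−0.07702·24) = 30.711 mg/L
Dose 5 (240 mg at t=40 h): 240·exp(−0.07702·14) = 81.647 mg/L
Dose 6 (105 mg at t=50 h): 105·exp(−0.07702·4) = 77.161 mg/L
C(54) = 1.953 + 1.350 + 9.843 + 30.711 + 81.647 + 77.161 = 202.665 mg/L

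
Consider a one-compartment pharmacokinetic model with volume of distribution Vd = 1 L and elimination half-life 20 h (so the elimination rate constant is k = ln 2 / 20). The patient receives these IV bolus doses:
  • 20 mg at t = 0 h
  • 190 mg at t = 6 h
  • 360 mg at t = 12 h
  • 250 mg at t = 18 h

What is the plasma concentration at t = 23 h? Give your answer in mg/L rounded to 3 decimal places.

k = ln 2 / 20 = 0.03466 per h
Dose 1 (20 mg at t=0 h): 20·exp(−0.03466·23) = 9.013 mg/L
Dose 2 (190 mg at t=6 h): 190·exp(−0.03466·17) = 105.409 mg/L
Dose 3 (360 mg at t=12 h): 360·exp(−0.03466·11) = 245.887 mg/L
Dose 4 (250 mg at t=18 h): 250·exp(−0.03466·5) = 210.224 mg/L
C(23) = 9.013 + 105.409 + 245.887 + 210.224 = 570.533 mg/L

570.533 mg/L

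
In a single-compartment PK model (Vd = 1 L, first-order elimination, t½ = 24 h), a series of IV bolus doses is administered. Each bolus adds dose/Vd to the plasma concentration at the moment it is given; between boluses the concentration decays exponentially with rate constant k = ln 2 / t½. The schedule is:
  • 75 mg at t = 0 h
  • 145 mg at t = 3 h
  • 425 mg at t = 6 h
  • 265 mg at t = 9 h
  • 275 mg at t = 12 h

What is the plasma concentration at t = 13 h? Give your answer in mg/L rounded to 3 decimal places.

k = ln 2 / 24 = 0.02888 per h
Dose 1 (75 mg at t=0 h): 75·exp(−0.02888·13) = 51.523 mg/L
Dose 2 (145 mg at t=3 h): 145·exp(−0.02888·10) = 108.627 mg/L
Dose 3 (425 mg at t=6 h): 425·exp(−0.02888·7) = 347.207 mg/L
Dose 4 (265 mg at t=9 h): 265·exp(−0.02888·4) = 236.088 mg/L
Dose 5 (275 mg at t=12 h): 275·exp(−0.02888·1) = 267.171 mg/L
C(13) = 51.523 + 108.627 + 347.207 + 236.088 + 267.171 = 1010.617 mg/L

1010.617 mg/L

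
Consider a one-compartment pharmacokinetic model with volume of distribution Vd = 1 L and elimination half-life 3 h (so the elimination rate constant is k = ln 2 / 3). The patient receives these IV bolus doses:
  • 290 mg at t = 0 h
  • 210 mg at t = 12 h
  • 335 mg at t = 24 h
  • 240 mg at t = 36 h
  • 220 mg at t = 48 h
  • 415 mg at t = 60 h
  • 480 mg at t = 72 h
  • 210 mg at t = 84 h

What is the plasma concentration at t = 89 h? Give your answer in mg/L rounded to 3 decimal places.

k = ln 2 / 3 = 0.23105 per h
Dose 1 (290 mg at t=0 h): 290·exp(−0.23105·89) = 0.000 mg/L
Dose 2 (210 mg at t=12 h): 210·exp(−0.23105·77) = 0.000 mg/L
Dose 3 (335 mg at t=24 h): 335·exp(−0.23105·65) = 0.000 mg/L
Dose 4 (240 mg at t=36 h): 240·exp(−0.23105·53) = 0.001 mg/L
Dose 5 (220 mg at t=48 h): 220·exp(−0.23105·41) = 0.017 mg/L
Dose 6 (415 mg at t=60 h): 415·exp(−0.23105·29) = 0.511 mg/L
Dose 7 (480 mg at t=72 h): 480·exp(−0.23105·17) = 9.449 mg/L
Dose 8 (210 mg at t=84 h): 210·exp(−0.23105·5) = 66.146 mg/L
C(89) = 0.000 + 0.000 + 0.000 + 0.001 + 0.017 + 0.511 + 9.449 + 66.146 = 76.124 mg/L

76.124 mg/L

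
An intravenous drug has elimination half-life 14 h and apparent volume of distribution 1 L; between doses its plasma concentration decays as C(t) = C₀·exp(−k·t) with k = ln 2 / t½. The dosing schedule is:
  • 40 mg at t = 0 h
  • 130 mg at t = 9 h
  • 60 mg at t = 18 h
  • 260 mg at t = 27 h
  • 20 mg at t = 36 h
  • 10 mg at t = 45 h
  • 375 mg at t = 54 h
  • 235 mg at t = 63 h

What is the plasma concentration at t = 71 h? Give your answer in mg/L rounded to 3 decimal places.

k = ln 2 / 14 = 0.04951 per h
Dose 1 (40 mg at t=0 h): 40·exp(−0.04951·71) = 1.190 mg/L
Dose 2 (130 mg at t=9 h): 130·exp(−0.04951·62) = 6.037 mg/L
Dose 3 (60 mg at t=18 h): 60·exp(−0.04951·53) = 4.350 mg/L
Dose 4 (260 mg at t=27 h): 260·exp(−0.04951·44) = 29.436 mg/L
Dose 5 (20 mg at t=36 h): 20·exp(−0.04951·35) = 3.536 mg/L
Dose 6 (10 mg at t=45 h): 10·exp(−0.04951·26) = 2.760 mg/L
Dose 7 (375 mg at t=54 h): 375·exp(−0.04951·17) = 161.620 mg/L
Dose 8 (235 mg at t=63 h): 235·exp(−0.04951·8) = 158.143 mg/L
C(71) = 1.190 + 6.037 + 4.350 + 29.436 + 3.536 + 2.760 + 161.620 + 158.143 = 367.072 mg/L

367.072 mg/L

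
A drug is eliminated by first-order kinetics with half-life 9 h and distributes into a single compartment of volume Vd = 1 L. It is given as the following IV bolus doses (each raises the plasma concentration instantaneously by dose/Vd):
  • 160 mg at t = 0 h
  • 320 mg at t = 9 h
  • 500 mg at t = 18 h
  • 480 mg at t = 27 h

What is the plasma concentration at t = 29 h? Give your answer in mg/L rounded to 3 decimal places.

711.513 mg/L

k = ln 2 / 9 = 0.07702 per h
Dose 1 (160 mg at t=0 h): 160·exp(−0.07702·29) = 17.145 mg/L
Dose 2 (320 mg at t=9 h): 320·exp(−0.07702·20) = 68.580 mg/L
Dose 3 (500 mg at t=18 h): 500·exp(−0.07702·11) = 214.311 mg/L
Dose 4 (480 mg at t=27 h): 480·exp(−0.07702·2) = 411.477 mg/L
C(29) = 17.145 + 68.580 + 214.311 + 411.477 = 711.513 mg/L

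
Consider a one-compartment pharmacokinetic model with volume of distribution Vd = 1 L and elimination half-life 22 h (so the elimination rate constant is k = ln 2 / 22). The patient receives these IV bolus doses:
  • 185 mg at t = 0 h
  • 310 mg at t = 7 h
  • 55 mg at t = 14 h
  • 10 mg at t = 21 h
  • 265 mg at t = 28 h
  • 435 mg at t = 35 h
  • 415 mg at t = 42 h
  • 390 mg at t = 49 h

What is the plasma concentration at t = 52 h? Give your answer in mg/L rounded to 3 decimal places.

k = ln 2 / 22 = 0.03151 per h
Dose 1 (185 mg at t=0 h): 185·exp(−0.03151·52) = 35.946 mg/L
Dose 2 (310 mg at t=7 h): 310·exp(−0.03151·45) = 75.096 mg/L
Dose 3 (55 mg at t=14 h): 55·exp(−0.03151·38) = 16.611 mg/L
Dose 4 (10 mg at t=21 h): 10·exp(−0.03151·31) = 3.765 mg/L
Dose 5 (265 mg at t=28 h): 265·exp(−0.03151·24) = 124.408 mg/L
Dose 6 (435 mg at t=35 h): 435·exp(−0.03151·17) = 254.610 mg/L
Dose 7 (415 mg at t=42 h): 415·exp(−0.03151·10) = 302.842 mg/L
Dose 8 (390 mg at t=49 h): 390·exp(−0.03151·3) = 354.826 mg/L
C(52) = 35.946 + 75.096 + 16.611 + 3.765 + 124.408 + 254.610 + 302.842 + 354.826 = 1168.105 mg/L

1168.105 mg/L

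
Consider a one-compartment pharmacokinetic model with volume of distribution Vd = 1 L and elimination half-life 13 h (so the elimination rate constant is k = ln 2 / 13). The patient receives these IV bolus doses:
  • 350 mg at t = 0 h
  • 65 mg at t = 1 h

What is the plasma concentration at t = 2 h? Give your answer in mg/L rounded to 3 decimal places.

k = ln 2 / 13 = 0.05332 per h
Dose 1 (350 mg at t=0 h): 350·exp(−0.05332·2) = 314.598 mg/L
Dose 2 (65 mg at t=1 h): 65·exp(−0.05332·1) = 61.625 mg/L
C(2) = 314.598 + 61.625 = 376.223 mg/L

376.223 mg/L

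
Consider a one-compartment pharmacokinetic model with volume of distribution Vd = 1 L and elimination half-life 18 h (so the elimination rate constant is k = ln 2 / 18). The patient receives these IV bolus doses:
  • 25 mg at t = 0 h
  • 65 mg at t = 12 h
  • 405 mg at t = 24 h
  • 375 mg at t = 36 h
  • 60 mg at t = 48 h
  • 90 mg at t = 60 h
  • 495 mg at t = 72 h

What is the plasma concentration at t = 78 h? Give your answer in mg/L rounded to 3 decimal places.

588.174 mg/L

k = ln 2 / 18 = 0.03851 per h
Dose 1 (25 mg at t=0 h): 25·exp(−0.03851·78) = 1.240 mg/L
Dose 2 (65 mg at t=12 h): 65·exp(−0.03851·66) = 5.118 mg/L
Dose 3 (405 mg at t=24 h): 405·exp(−0.03851·54) = 50.625 mg/L
Dose 4 (375 mg at t=36 h): 375·exp(−0.03851·42) = 74.409 mg/L
Dose 5 (60 mg at t=48 h): 60·exp(−0.03851·30) = 18.899 mg/L
Dose 6 (90 mg at t=60 h): 90·exp(−0.03851·18) = 45.000 mg/L
Dose 7 (495 mg at t=72 h): 495·exp(−0.03851·6) = 392.882 mg/L
C(78) = 1.240 + 5.118 + 50.625 + 74.409 + 18.899 + 45.000 + 392.882 = 588.174 mg/L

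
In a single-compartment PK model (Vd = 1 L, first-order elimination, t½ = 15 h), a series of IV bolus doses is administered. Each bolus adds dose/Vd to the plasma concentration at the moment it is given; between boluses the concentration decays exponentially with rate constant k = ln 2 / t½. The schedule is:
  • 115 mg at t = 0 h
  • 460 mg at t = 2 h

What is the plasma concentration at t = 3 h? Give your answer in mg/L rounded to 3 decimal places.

k = ln 2 / 15 = 0.04621 per h
Dose 1 (115 mg at t=0 h): 115·exp(−0.04621·3) = 100.113 mg/L
Dose 2 (460 mg at t=2 h): 460·exp(−0.04621·1) = 439.227 mg/L
C(3) = 100.113 + 439.227 = 539.340 mg/L

539.340 mg/L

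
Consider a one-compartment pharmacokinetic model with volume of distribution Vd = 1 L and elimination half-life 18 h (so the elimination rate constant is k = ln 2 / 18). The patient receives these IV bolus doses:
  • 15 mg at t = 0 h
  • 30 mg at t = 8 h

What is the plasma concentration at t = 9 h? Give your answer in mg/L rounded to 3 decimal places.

k = ln 2 / 18 = 0.03851 per h
Dose 1 (15 mg at t=0 h): 15·exp(−0.03851·9) = 10.607 mg/L
Dose 2 (30 mg at t=8 h): 30·exp(−0.03851·1) = 28.867 mg/L
C(9) = 10.607 + 28.867 = 39.473 mg/L

39.473 mg/L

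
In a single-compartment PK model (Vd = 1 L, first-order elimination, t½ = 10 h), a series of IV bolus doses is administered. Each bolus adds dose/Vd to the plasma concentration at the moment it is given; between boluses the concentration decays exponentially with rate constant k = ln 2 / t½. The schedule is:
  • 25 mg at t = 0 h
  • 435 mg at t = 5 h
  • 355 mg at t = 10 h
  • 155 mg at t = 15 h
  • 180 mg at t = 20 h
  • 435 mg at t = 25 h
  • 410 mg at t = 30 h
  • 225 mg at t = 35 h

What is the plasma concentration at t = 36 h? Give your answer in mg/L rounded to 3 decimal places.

890.248 mg/L

k = ln 2 / 10 = 0.06931 per h
Dose 1 (25 mg at t=0 h): 25·exp(−0.06931·36) = 2.062 mg/L
Dose 2 (435 mg at t=5 h): 435·exp(−0.06931·31) = 50.734 mg/L
Dose 3 (355 mg at t=10 h): 355·exp(−0.06931·26) = 58.553 mg/L
Dose 4 (155 mg at t=15 h): 155·exp(−0.06931·21) = 36.155 mg/L
Dose 5 (180 mg at t=20 h): 180·exp(−0.06931·16) = 59.378 mg/L
Dose 6 (435 mg at t=25 h): 435·exp(−0.06931·11) = 202.935 mg/L
Dose 7 (410 mg at t=30 h): 410·exp(−0.06931·6) = 270.499 mg/L
Dose 8 (225 mg at t=35 h): 225·exp(−0.06931·1) = 209.932 mg/L
C(36) = 2.062 + 50.734 + 58.553 + 36.155 + 59.378 + 202.935 + 270.499 + 209.932 = 890.248 mg/L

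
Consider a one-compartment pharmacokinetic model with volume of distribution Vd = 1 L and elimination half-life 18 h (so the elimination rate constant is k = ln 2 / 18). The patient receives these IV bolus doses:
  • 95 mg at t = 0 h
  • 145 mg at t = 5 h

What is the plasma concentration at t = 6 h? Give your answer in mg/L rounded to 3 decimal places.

k = ln 2 / 18 = 0.03851 per h
Dose 1 (95 mg at t=0 h): 95·exp(−0.03851·6) = 75.402 mg/L
Dose 2 (145 mg at t=5 h): 145·exp(−0.03851·1) = 139.522 mg/L
C(6) = 75.402 + 139.522 = 214.924 mg/L

214.924 mg/L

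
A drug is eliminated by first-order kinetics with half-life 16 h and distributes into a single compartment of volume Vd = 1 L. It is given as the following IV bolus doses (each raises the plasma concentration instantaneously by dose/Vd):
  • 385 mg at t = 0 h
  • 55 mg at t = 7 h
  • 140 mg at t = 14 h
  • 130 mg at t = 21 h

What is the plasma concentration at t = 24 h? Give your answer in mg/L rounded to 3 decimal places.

367.387 mg/L

k = ln 2 / 16 = 0.04332 per h
Dose 1 (385 mg at t=0 h): 385·exp(−0.04332·24) = 136.118 mg/L
Dose 2 (55 mg at t=7 h): 55·exp(−0.04332·17) = 26.334 mg/L
Dose 3 (140 mg at t=14 h): 140·exp(−0.04332·10) = 90.779 mg/L
Dose 4 (130 mg at t=21 h): 130·exp(−0.04332·3) = 114.156 mg/L
C(24) = 136.118 + 26.334 + 90.779 + 114.156 = 367.387 mg/L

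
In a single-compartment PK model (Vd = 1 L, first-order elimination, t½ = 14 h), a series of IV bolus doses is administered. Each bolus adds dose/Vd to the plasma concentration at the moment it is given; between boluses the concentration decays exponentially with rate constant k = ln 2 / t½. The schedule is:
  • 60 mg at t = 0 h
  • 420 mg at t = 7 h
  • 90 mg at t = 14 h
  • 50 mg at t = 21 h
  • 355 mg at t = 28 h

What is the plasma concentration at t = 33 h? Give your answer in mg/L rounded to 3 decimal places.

467.526 mg/L

k = ln 2 / 14 = 0.04951 per h
Dose 1 (60 mg at t=0 h): 60·exp(−0.04951·33) = 11.711 mg/L
Dose 2 (420 mg at t=7 h): 420·exp(−0.04951·26) = 115.929 mg/L
Dose 3 (90 mg at t=14 h): 90·exp(−0.04951·19) = 35.132 mg/L
Dose 4 (50 mg at t=21 h): 50·exp(−0.04951·12) = 27.602 mg/L
Dose 5 (355 mg at t=28 h): 355·exp(−0.04951·5) = 277.152 mg/L
C(33) = 11.711 + 115.929 + 35.132 + 27.602 + 277.152 = 467.526 mg/L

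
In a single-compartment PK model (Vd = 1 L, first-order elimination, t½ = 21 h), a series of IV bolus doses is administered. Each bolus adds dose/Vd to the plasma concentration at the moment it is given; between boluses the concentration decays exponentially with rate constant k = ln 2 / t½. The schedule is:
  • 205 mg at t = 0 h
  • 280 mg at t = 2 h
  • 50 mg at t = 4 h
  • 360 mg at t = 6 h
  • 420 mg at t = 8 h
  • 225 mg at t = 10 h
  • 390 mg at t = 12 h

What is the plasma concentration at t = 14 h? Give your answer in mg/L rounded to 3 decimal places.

k = ln 2 / 21 = 0.03301 per h
Dose 1 (205 mg at t=0 h): 205·exp(−0.03301·14) = 129.142 mg/L
Dose 2 (280 mg at t=2 h): 280·exp(−0.03301·12) = 188.426 mg/L
Dose 3 (50 mg at t=4 h): 50·exp(−0.03301·10) = 35.944 mg/L
Dose 4 (360 mg at t=6 h): 360·exp(−0.03301·8) = 276.455 mg/L
Dose 5 (420 mg at t=8 h): 420·exp(−0.03301·6) = 344.541 mg/L
Dose 6 (225 mg at t=10 h): 225·exp(−0.03301·4) = 197.171 mg/L
Dose 7 (390 mg at t=12 h): 390·exp(−0.03301·2) = 365.086 mg/L
C(14) = 129.142 + 188.426 + 35.944 + 276.455 + 344.541 + 197.171 + 365.086 = 1536.765 mg/L

1536.765 mg/L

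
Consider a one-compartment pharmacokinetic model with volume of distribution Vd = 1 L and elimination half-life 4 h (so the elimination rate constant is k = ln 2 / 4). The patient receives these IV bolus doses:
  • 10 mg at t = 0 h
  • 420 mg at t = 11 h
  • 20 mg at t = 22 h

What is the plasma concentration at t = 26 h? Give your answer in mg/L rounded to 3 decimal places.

k = ln 2 / 4 = 0.17329 per h
Dose 1 (10 mg at t=0 h): 10·exp(−0.17329·26) = 0.110 mg/L
Dose 2 (420 mg at t=11 h): 420·exp(−0.17329·15) = 31.217 mg/L
Dose 3 (20 mg at t=22 h): 20·exp(−0.17329·4) = 10.000 mg/L
C(26) = 0.110 + 31.217 + 10.000 = 41.327 mg/L

41.327 mg/L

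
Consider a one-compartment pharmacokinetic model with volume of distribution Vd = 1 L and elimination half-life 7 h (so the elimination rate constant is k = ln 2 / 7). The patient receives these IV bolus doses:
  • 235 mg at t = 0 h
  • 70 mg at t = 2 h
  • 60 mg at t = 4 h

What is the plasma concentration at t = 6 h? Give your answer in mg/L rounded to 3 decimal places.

226.057 mg/L

k = ln 2 / 7 = 0.09902 per h
Dose 1 (235 mg at t=0 h): 235·exp(−0.09902·6) = 129.731 mg/L
Dose 2 (70 mg at t=2 h): 70·exp(−0.09902·4) = 47.107 mg/L
Dose 3 (60 mg at t=4 h): 60·exp(−0.09902·2) = 49.220 mg/L
C(6) = 129.731 + 47.107 + 49.220 = 226.057 mg/L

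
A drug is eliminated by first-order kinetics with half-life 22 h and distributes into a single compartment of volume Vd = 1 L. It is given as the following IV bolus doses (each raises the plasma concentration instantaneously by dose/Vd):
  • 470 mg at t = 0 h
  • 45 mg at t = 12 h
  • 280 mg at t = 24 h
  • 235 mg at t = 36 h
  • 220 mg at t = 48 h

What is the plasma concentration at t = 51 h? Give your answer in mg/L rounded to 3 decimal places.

573.661 mg/L

k = ln 2 / 22 = 0.03151 per h
Dose 1 (470 mg at t=0 h): 470·exp(−0.03151·51) = 94.244 mg/L
Dose 2 (45 mg at t=12 h): 45·exp(−0.03151·39) = 13.169 mg/L
Dose 3 (280 mg at t=24 h): 280·exp(−0.03151·27) = 119.595 mg/L
Dose 4 (235 mg at t=36 h): 235·exp(−0.03151·15) = 146.494 mg/L
Dose 5 (220 mg at t=48 h): 220·exp(−0.03151·3) = 200.158 mg/L
C(51) = 94.244 + 13.169 + 119.595 + 146.494 + 200.158 = 573.661 mg/L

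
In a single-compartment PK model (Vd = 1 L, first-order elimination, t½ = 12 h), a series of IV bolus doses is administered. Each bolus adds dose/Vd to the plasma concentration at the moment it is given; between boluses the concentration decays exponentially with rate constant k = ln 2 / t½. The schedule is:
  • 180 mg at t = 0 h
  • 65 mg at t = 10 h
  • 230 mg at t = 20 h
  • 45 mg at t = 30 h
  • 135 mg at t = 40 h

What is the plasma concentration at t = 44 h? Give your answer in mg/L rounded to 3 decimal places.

k = ln 2 / 12 = 0.05776 per h
Dose 1 (180 mg at t=0 h): 180·exp(−0.05776·44) = 14.174 mg/L
Dose 2 (65 mg at t=10 h): 65·exp(−0.05776·34) = 9.120 mg/L
Dose 3 (230 mg at t=20 h): 230·exp(−0.05776·24) = 57.500 mg/L
Dose 4 (45 mg at t=30 h): 45·exp(−0.05776·14) = 20.045 mg/L
Dose 5 (135 mg at t=40 h): 135·exp(−0.05776·4) = 107.150 mg/L
C(44) = 14.174 + 9.120 + 57.500 + 20.045 + 107.150 = 207.989 mg/L

207.989 mg/L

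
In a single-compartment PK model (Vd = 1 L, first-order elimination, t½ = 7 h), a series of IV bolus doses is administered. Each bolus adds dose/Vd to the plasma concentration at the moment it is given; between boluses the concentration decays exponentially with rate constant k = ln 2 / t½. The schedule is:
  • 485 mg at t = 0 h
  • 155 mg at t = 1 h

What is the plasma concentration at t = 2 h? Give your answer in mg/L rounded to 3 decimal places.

538.250 mg/L

k = ln 2 / 7 = 0.09902 per h
Dose 1 (485 mg at t=0 h): 485·exp(−0.09902·2) = 397.863 mg/L
Dose 2 (155 mg at t=1 h): 155·exp(−0.09902·1) = 140.387 mg/L
C(2) = 397.863 + 140.387 = 538.250 mg/L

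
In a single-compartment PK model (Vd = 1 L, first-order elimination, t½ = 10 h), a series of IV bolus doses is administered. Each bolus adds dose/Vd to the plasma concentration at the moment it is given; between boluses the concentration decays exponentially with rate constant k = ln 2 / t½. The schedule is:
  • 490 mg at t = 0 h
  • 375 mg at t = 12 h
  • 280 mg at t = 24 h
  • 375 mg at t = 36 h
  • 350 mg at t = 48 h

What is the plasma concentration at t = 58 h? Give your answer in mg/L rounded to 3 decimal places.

k = ln 2 / 10 = 0.06931 per h
Dose 1 (490 mg at t=0 h): 490·exp(−0.06931·58) = 8.795 mg/L
Dose 2 (375 mg at t=12 h): 375·exp(−0.06931·46) = 15.463 mg/L
Dose 3 (280 mg at t=24 h): 280·exp(−0.06931·34) = 26.525 mg/L
Dose 4 (375 mg at t=36 h): 375·exp(−0.06931·22) = 81.614 mg/L
Dose 5 (350 mg at t=48 h): 350·exp(−0.06931·10) = 175.000 mg/L
C(58) = 8.795 + 15.463 + 26.525 + 81.614 + 175.000 = 307.397 mg/L

307.397 mg/L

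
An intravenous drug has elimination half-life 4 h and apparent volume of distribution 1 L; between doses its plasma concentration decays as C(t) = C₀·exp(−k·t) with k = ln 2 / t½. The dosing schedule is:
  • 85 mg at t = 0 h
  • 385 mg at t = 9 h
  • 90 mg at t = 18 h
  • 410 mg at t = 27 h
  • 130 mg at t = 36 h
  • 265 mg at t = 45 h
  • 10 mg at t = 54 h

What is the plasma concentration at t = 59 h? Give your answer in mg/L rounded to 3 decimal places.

31.788 mg/L

k = ln 2 / 4 = 0.17329 per h
Dose 1 (85 mg at t=0 h): 85·exp(−0.17329·59) = 0.003 mg/L
Dose 2 (385 mg at t=9 h): 385·exp(−0.17329·50) = 0.066 mg/L
Dose 3 (90 mg at t=18 h): 90·exp(−0.17329·41) = 0.074 mg/L
Dose 4 (410 mg at t=27 h): 410·exp(−0.17329·32) = 1.602 mg/L
Dose 5 (130 mg at t=36 h): 130·exp(−0.17329·23) = 2.416 mg/L
Dose 6 (265 mg at t=45 h): 265·exp(−0.17329·14) = 23.423 mg/L
Dose 7 (10 mg at t=54 h): 10·exp(−0.17329·5) = 4.204 mg/L
C(59) = 0.003 + 0.066 + 0.074 + 1.602 + 2.416 + 23.423 + 4.204 = 31.788 mg/L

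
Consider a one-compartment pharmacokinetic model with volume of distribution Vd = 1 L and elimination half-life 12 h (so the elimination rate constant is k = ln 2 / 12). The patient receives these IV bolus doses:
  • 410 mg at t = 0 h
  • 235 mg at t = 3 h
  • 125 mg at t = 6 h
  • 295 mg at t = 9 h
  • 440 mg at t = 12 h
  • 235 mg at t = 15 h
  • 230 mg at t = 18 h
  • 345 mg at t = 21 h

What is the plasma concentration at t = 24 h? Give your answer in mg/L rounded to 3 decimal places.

1153.068 mg/L

k = ln 2 / 12 = 0.05776 per h
Dose 1 (410 mg at t=0 h): 410·exp(−0.05776·24) = 102.500 mg/L
Dose 2 (235 mg at t=3 h): 235·exp(−0.05776·21) = 69.866 mg/L
Dose 3 (125 mg at t=6 h): 125·exp(−0.05776·18) = 44.194 mg/L
Dose 4 (295 mg at t=9 h): 295·exp(−0.05776·15) = 124.032 mg/L
Dose 5 (440 mg at t=12 h): 440·exp(−0.05776·12) = 220.000 mg/L
Dose 6 (235 mg at t=15 h): 235·exp(−0.05776·9) = 139.732 mg/L
Dose 7 (230 mg at t=18 h): 230·exp(−0.05776·6) = 162.635 mg/L
Dose 8 (345 mg at t=21 h): 345·exp(−0.05776·3) = 290.109 mg/L
C(24) = 102.500 + 69.866 + 44.194 + 124.032 + 220.000 + 139.732 + 162.635 + 290.109 = 1153.068 mg/L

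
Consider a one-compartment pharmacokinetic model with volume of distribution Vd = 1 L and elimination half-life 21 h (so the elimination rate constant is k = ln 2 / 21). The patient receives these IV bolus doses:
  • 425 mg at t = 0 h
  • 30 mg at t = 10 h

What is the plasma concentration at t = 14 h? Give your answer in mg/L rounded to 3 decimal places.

k = ln 2 / 21 = 0.03301 per h
Dose 1 (425 mg at t=0 h): 425·exp(−0.03301·14) = 267.733 mg/L
Dose 2 (30 mg at t=10 h): 30·exp(−0.03301·4) = 26.289 mg/L
C(14) = 267.733 + 26.289 = 294.023 mg/L

294.023 mg/L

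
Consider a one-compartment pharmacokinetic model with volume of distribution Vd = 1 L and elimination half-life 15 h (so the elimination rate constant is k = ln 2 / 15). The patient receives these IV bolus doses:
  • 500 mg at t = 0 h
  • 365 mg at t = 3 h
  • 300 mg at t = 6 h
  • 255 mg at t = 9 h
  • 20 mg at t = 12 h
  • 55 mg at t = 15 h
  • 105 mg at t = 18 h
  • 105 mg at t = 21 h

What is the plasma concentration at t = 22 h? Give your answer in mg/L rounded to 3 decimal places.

k = ln 2 / 15 = 0.04621 per h
Dose 1 (500 mg at t=0 h): 500·exp(−0.04621·22) = 180.909 mg/L
Dose 2 (365 mg at t=3 h): 365·exp(−0.04621·19) = 151.701 mg/L
Dose 3 (300 mg at t=6 h): 300·exp(−0.04621·16) = 143.226 mg/L
Dose 4 (255 mg at t=9 h): 255·exp(−0.04621·13) = 139.845 mg/L
Dose 5 (20 mg at t=12 h): 20·exp(−0.04621·10) = 12.599 mg/L
Dose 6 (55 mg at t=15 h): 55·exp(−0.04621·7) = 39.800 mg/L
Dose 7 (105 mg at t=18 h): 105·exp(−0.04621·4) = 87.280 mg/L
Dose 8 (105 mg at t=21 h): 105·exp(−0.04621·1) = 100.258 mg/L
C(22) = 180.909 + 151.701 + 143.226 + 139.845 + 12.599 + 39.800 + 87.280 + 100.258 = 855.618 mg/L

855.618 mg/L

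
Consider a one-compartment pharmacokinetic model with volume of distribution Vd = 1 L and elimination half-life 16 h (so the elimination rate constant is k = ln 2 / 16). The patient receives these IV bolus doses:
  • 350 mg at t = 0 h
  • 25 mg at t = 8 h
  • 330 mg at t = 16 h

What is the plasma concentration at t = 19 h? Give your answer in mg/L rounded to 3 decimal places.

458.977 mg/L

k = ln 2 / 16 = 0.04332 per h
Dose 1 (350 mg at t=0 h): 350·exp(−0.04332·19) = 153.672 mg/L
Dose 2 (25 mg at t=8 h): 25·exp(−0.04332·11) = 15.523 mg/L
Dose 3 (330 mg at t=16 h): 330·exp(−0.04332·3) = 289.782 mg/L
C(19) = 153.672 + 15.523 + 289.782 = 458.977 mg/L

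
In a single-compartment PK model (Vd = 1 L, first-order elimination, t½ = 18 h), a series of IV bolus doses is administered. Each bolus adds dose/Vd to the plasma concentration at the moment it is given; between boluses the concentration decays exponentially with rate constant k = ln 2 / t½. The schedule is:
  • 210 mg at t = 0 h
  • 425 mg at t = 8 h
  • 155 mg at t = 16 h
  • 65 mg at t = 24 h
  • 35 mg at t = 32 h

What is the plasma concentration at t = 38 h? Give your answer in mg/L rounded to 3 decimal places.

314.603 mg/L

k = ln 2 / 18 = 0.03851 per h
Dose 1 (210 mg at t=0 h): 210·exp(−0.03851·38) = 48.608 mg/L
Dose 2 (425 mg at t=8 h): 425·exp(−0.03851·30) = 133.867 mg/L
Dose 3 (155 mg at t=16 h): 155·exp(−0.03851·22) = 66.436 mg/L
Dose 4 (65 mg at t=24 h): 65·exp(−0.03851·14) = 37.912 mg/L
Dose 5 (35 mg at t=32 h): 35·exp(−0.03851·6) = 27.780 mg/L
C(38) = 48.608 + 133.867 + 66.436 + 37.912 + 27.780 = 314.603 mg/L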